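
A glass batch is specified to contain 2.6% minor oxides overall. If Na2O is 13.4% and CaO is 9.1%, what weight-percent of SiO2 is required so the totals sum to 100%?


Known pieces sum to 100%:
  SiO2 = 100 - (others + Na2O + CaO)
  SiO2 = 100 - (2.6 + 13.4 + 9.1) = 74.9%

74.9%


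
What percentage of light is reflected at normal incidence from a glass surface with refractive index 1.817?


Fresnel reflectance at normal incidence:
  R = ((n - 1)/(n + 1))^2
  (n - 1)/(n + 1) = (1.817 - 1)/(1.817 + 1) = 0.290025
  R = 0.290025^2 = 0.0841145
  R(%) = 0.0841145 * 100 = 8.411%

8.411%


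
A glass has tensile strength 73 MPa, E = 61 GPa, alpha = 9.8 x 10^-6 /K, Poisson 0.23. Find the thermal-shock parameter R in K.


Thermal shock resistance: R = sigma * (1 - nu) / (E * alpha)
  Numerator = 73 * (1 - 0.23) = 56.21
  Denominator = 61 * 1000 * (9.8 x 10^-6) = 0.5978
  R = 56.21 / 0.5978 = 94.0 K

94.0 K


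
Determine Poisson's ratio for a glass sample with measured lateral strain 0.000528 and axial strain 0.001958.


Poisson's ratio: nu = lateral strain / axial strain
  nu = 0.000528 / 0.001958 = 0.2697

0.2697


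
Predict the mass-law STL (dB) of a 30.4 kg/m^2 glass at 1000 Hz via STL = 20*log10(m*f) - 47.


Mass law: STL = 20 * log10(m * f) - 47
  m * f = 30.4 * 1000 = 30400
  log10(30400) = 4.48287
  STL = 20 * 4.48287 - 47 = 89.6574 - 47 = 42.7 dB

42.7 dB


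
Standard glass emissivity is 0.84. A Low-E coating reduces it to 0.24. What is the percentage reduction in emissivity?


Percentage reduction = (1 - coated/uncoated) * 100
  Ratio = 0.24 / 0.84 = 0.2857
  Reduction = (1 - 0.2857) * 100 = 71.4%

71.4%


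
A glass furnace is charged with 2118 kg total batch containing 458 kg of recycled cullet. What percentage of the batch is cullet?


Cullet ratio = (cullet mass / total batch mass) * 100
  Ratio = 458 / 2118 * 100 = 21.62%

21.62%


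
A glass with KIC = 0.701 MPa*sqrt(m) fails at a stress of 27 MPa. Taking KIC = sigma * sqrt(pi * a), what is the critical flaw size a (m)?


Rearrange KIC = sigma * sqrt(pi * a):
  sqrt(pi * a) = KIC / sigma
  sqrt(pi * a) = 0.701 / 27 = 0.025963
  a = (KIC / sigma)^2 / pi
  a = 0.025963^2 / pi = 0.0002146 m

0.0002146 m


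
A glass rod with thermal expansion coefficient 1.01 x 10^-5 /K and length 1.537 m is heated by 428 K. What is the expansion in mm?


Thermal expansion formula: dL = alpha * L0 * dT
  dL = (1.01 x 10^-5) * 1.537 * 428 = 0.00664414 m
Convert to mm: 0.00664414 * 1000 = 6.6441 mm

6.6441 mm


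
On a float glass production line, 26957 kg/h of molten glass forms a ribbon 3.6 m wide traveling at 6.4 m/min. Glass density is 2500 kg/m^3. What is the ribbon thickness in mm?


Ribbon cross-section from mass balance:
  Volume rate = throughput / density = 26957 / 2500 = 10.7828 m^3/h
  thickness = volume rate / (speed * 60 * width), i.e.
  thickness = throughput / (60 * speed * width * density) * 1000
  thickness = 26957 / (60 * 6.4 * 3.6 * 2500) * 1000 = 7.8 mm

7.8 mm


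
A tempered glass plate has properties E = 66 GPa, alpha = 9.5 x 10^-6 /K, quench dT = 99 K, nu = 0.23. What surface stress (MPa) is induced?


Tempering stress: sigma = E * alpha * dT / (1 - nu)
  E (MPa) = 66 * 1000 = 66000
  Numerator = 66000 * (9.5 x 10^-6) * 99 = 62.073
  Denominator = 1 - 0.23 = 0.77
  sigma = 62.073 / 0.77 = 80.6 MPa

80.6 MPa


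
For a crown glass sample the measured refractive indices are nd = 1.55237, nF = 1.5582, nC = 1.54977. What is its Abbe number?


Abbe number formula: Vd = (nd - 1) / (nF - nC)
  nd - 1 = 1.55237 - 1 = 0.55237
  nF - nC = 1.5582 - 1.54977 = 0.00843
  Vd = 0.55237 / 0.00843 = 65.52

65.52


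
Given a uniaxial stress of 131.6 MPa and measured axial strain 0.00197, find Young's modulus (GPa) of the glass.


Young's modulus: E = stress / strain
  E = 131.6 MPa / 0.00197 = 66802.03 MPa
Convert to GPa: 66802.03 / 1000 = 66.8 GPa

66.8 GPa


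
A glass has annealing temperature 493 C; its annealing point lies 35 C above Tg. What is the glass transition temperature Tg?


Rearrange T_anneal = Tg + offset for Tg:
  Tg = T_anneal - offset = 493 - 35 = 458 C

458 C


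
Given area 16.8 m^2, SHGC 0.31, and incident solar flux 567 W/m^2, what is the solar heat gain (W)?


Solar heat gain: Q = Area * SHGC * Irradiance
  Q = 16.8 * 0.31 * 567 = 2952.9 W

2952.9 W


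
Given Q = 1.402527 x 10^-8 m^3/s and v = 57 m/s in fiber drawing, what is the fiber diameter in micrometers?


Cross-sectional area from continuity:
  A = Q / v = 1.402527 x 10^-8 / 57 = 2.460574 x 10^-10 m^2
Diameter from circular cross-section:
  d = sqrt(4A / pi) * 10^6 (m -> um)
  d = sqrt(4 * 2.460574 x 10^-10 / pi) * 10^6 = 17.7 um

17.7 um


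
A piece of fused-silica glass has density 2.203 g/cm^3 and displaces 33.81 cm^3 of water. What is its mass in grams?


Rearrange rho = m / V:
  m = rho * V
  m = 2.203 * 33.81 = 74.483 g

74.483 g


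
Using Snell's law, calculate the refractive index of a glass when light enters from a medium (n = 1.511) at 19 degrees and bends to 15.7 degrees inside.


Apply Snell's law: n1 * sin(theta1) = n2 * sin(theta2)
  n2 = n1 * sin(theta1) / sin(theta2)
  sin(19) = 0.325568
  sin(15.7) = 0.2706
  n2 = 1.511 * 0.325568 / 0.2706 = 1.8179

1.8179


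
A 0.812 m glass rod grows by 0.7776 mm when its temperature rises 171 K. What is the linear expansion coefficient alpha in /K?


Rearrange dL = alpha * L0 * dT for alpha:
  alpha = dL / (L0 * dT)
  alpha = (0.7776 / 1000) / (0.812 * 171) = 0.0000056 /K = 5.6 x 10^-6 /K

5.6 x 10^-6 /K


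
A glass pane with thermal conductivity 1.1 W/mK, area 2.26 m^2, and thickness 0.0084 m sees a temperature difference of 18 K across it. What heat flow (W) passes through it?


Fourier's law: Q = k * A * dT / t
  Q = 1.1 * 2.26 * 18 / 0.0084
  Q = 44.748 / 0.0084 = 5327.1 W

5327.1 W


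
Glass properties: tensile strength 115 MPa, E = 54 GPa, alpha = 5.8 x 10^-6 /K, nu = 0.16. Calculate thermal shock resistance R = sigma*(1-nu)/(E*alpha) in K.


Thermal shock resistance: R = sigma * (1 - nu) / (E * alpha)
  Numerator = 115 * (1 - 0.16) = 96.6
  Denominator = 54 * 1000 * (5.8 x 10^-6) = 0.3132
  R = 96.6 / 0.3132 = 308.4 K

308.4 K


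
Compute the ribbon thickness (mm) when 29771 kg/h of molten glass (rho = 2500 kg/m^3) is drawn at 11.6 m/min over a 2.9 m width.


Ribbon cross-section from mass balance:
  Volume rate = throughput / density = 29771 / 2500 = 11.9084 m^3/h
  thickness = volume rate / (speed * 60 * width), i.e.
  thickness = throughput / (60 * speed * width * density) * 1000
  thickness = 29771 / (60 * 11.6 * 2.9 * 2500) * 1000 = 5.9 mm

5.9 mm


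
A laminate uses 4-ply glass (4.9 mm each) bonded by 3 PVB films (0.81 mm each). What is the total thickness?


Total thickness = glass contribution + PVB contribution
  Glass: 4 * 4.9 = 19.6 mm
  PVB: 3 * 0.81 = 2.43 mm
  Total = 19.6 + 2.43 = 22.03 mm

22.03 mm


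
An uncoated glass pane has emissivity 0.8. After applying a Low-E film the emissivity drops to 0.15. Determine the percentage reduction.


Percentage reduction = (1 - coated/uncoated) * 100
  Ratio = 0.15 / 0.8 = 0.1875
  Reduction = (1 - 0.1875) * 100 = 81.2%

81.2%


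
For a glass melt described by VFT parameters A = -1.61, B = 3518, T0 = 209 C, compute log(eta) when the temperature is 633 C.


VFT equation: log(eta) = A + B / (T - T0)
  T - T0 = 633 - 209 = 424
  B / (T - T0) = 3518 / 424 = 8.297
  log(eta) = -1.61 + 8.297 = 6.687

6.687


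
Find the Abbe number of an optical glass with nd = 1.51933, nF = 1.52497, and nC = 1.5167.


Abbe number formula: Vd = (nd - 1) / (nF - nC)
  nd - 1 = 1.51933 - 1 = 0.51933
  nF - nC = 1.52497 - 1.5167 = 0.00827
  Vd = 0.51933 / 0.00827 = 62.8

62.8


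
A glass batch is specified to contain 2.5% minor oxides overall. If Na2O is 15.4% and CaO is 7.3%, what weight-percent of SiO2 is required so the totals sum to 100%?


Known pieces sum to 100%:
  SiO2 = 100 - (others + Na2O + CaO)
  SiO2 = 100 - (2.5 + 15.4 + 7.3) = 74.8%

74.8%


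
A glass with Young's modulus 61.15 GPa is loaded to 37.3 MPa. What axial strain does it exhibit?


Rearrange E = sigma / epsilon:
  epsilon = sigma / E
  E (MPa) = 61.15 * 1000 = 61150
  epsilon = 37.3 / 61150 = 0.00061

0.00061


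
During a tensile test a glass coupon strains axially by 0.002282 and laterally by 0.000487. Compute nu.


Poisson's ratio: nu = lateral strain / axial strain
  nu = 0.000487 / 0.002282 = 0.2134

0.2134


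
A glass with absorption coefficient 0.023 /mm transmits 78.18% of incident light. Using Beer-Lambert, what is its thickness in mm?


Rearrange T = exp(-alpha * thickness):
  thickness = -ln(T) / alpha
  T = 78.18/100 = 0.7818
  ln(T) = -0.24616
  -ln(T) = 0.24616
  thickness = 0.24616 / 0.023 = 10.7 mm

10.7 mm


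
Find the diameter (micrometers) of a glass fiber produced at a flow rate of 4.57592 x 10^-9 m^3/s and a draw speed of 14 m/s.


Cross-sectional area from continuity:
  A = Q / v = 4.57592 x 10^-9 / 14 = 3.268514 x 10^-10 m^2
Diameter from circular cross-section:
  d = sqrt(4A / pi) * 10^6 (m -> um)
  d = sqrt(4 * 3.268514 x 10^-10 / pi) * 10^6 = 20.4 um

20.4 um


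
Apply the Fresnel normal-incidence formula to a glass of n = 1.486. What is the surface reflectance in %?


Fresnel reflectance at normal incidence:
  R = ((n - 1)/(n + 1))^2
  (n - 1)/(n + 1) = (1.486 - 1)/(1.486 + 1) = 0.195495
  R = 0.195495^2 = 0.0382183
  R(%) = 0.0382183 * 100 = 3.822%

3.822%


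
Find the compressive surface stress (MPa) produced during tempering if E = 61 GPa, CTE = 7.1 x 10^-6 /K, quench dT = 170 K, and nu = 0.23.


Tempering stress: sigma = E * alpha * dT / (1 - nu)
  E (MPa) = 61 * 1000 = 61000
  Numerator = 61000 * (7.1 x 10^-6) * 170 = 73.627
  Denominator = 1 - 0.23 = 0.77
  sigma = 73.627 / 0.77 = 95.6 MPa

95.6 MPa


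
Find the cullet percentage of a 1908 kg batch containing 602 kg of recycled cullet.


Cullet ratio = (cullet mass / total batch mass) * 100
  Ratio = 602 / 1908 * 100 = 31.55%

31.55%


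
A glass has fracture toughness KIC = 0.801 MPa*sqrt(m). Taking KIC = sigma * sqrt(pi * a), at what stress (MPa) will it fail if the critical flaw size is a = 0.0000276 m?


Rearrange KIC = sigma * sqrt(pi * a):
  sigma = KIC / sqrt(pi * a)
  sqrt(pi * 0.0000276) = 0.009312
  sigma = 0.801 / 0.009312 = 86.02 MPa

86.02 MPa


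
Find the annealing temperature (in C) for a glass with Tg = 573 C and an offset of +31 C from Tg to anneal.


The annealing temperature is Tg plus the offset:
  T_anneal = 573 + 31 = 604 C

604 C


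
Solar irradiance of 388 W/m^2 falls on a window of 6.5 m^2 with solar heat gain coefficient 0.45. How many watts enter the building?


Solar heat gain: Q = Area * SHGC * Irradiance
  Q = 6.5 * 0.45 * 388 = 1134.9 W

1134.9 W


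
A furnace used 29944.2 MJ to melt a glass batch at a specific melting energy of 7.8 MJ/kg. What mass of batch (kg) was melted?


Rearrange E = m * s for m:
  m = E / s
  m = 29944.2 / 7.8 = 3839.0 kg

3839.0 kg


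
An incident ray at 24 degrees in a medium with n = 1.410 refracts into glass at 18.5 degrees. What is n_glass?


Apply Snell's law: n1 * sin(theta1) = n2 * sin(theta2)
  n2 = n1 * sin(theta1) / sin(theta2)
  sin(24) = 0.406737
  sin(18.5) = 0.317305
  n2 = 1.410 * 0.406737 / 0.317305 = 1.8074

1.8074


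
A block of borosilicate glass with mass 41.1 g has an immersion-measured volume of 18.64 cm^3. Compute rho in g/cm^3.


Use the definition of density:
  rho = mass / volume
  rho = 41.1 / 18.64 = 2.205 g/cm^3

2.205 g/cm^3


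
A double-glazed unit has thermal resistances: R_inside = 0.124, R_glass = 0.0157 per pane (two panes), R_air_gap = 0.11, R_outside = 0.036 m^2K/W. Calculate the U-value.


Total thermal resistance (series):
  R_total = R_in + R_glass + R_air + R_glass + R_out
  R_total = 0.124 + 0.0157 + 0.11 + 0.0157 + 0.036 = 0.3014 m^2K/W
U-value = 1 / R_total = 1 / 0.3014 = 3.318 W/m^2K

3.318 W/m^2K


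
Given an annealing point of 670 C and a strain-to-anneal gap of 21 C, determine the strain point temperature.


Strain point = annealing point - difference:
  T_strain = 670 - 21 = 649 C

649 C


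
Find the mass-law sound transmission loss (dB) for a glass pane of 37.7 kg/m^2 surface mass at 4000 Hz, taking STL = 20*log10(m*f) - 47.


Mass law: STL = 20 * log10(m * f) - 47
  m * f = 37.7 * 4000 = 150800
  log10(150800) = 5.1784
  STL = 20 * 5.1784 - 47 = 103.568 - 47 = 56.6 dB

56.6 dB


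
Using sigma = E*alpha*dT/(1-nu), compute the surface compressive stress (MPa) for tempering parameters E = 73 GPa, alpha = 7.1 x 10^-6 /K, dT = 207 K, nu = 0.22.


Tempering stress: sigma = E * alpha * dT / (1 - nu)
  E (MPa) = 73 * 1000 = 73000
  Numerator = 73000 * (7.1 x 10^-6) * 207 = 107.2881
  Denominator = 1 - 0.22 = 0.78
  sigma = 107.2881 / 0.78 = 137.5 MPa

137.5 MPa


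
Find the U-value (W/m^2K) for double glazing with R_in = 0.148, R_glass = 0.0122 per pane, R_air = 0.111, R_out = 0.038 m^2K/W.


Total thermal resistance (series):
  R_total = R_in + R_glass + R_air + R_glass + R_out
  R_total = 0.148 + 0.0122 + 0.111 + 0.0122 + 0.038 = 0.3214 m^2K/W
U-value = 1 / R_total = 1 / 0.3214 = 3.111 W/m^2K

3.111 W/m^2K


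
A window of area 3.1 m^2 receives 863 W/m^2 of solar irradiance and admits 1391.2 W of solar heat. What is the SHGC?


Rearrange Q = Area * SHGC * Irradiance:
  SHGC = Q / (Area * Irradiance)
  SHGC = 1391.2 / (3.1 * 863) = 0.52

0.52


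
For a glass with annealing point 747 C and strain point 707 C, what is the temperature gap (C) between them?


Gap = T_anneal - T_strain:
  gap = 747 - 707 = 40 C

40 C


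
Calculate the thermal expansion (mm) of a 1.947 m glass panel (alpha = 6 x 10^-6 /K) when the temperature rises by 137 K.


Thermal expansion formula: dL = alpha * L0 * dT
  dL = (6 x 10^-6) * 1.947 * 137 = 0.00160043 m
Convert to mm: 0.00160043 * 1000 = 1.6004 mm

1.6004 mm


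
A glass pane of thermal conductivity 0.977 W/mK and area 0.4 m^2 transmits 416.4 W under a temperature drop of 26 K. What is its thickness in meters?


Fourier's law: t = k * A * dT / Q
  t = 0.977 * 0.4 * 26 / 416.4
  t = 10.1608 / 416.4 = 0.0244 m

0.0244 m


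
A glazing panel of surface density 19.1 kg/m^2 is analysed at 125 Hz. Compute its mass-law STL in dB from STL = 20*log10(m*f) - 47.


Mass law: STL = 20 * log10(m * f) - 47
  m * f = 19.1 * 125 = 2387.5
  log10(2387.5) = 3.37794
  STL = 20 * 3.37794 - 47 = 67.5588 - 47 = 20.6 dB

20.6 dB


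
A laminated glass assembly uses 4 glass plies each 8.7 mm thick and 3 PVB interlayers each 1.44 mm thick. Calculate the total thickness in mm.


Total thickness = glass contribution + PVB contribution
  Glass: 4 * 8.7 = 34.8 mm
  PVB: 3 * 1.44 = 4.32 mm
  Total = 34.8 + 4.32 = 39.12 mm

39.12 mm


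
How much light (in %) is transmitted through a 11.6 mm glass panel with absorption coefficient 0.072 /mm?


Beer-Lambert law: T = exp(-alpha * thickness)
  exponent = -0.072 * 11.6 = -0.8352
  T = exp(-0.8352) = 0.4338
  Percentage = 0.4338 * 100 = 43.38%

43.38%


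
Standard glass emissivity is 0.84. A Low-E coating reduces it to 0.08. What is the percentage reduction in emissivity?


Percentage reduction = (1 - coated/uncoated) * 100
  Ratio = 0.08 / 0.84 = 0.0952
  Reduction = (1 - 0.0952) * 100 = 90.5%

90.5%


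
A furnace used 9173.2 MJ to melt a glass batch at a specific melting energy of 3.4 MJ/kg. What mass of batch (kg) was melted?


Rearrange E = m * s for m:
  m = E / s
  m = 9173.2 / 3.4 = 2698.0 kg

2698.0 kg


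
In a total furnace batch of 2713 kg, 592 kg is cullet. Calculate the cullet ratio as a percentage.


Cullet ratio = (cullet mass / total batch mass) * 100
  Ratio = 592 / 2713 * 100 = 21.82%

21.82%


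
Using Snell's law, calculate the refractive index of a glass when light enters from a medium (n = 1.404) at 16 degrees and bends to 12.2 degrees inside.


Apply Snell's law: n1 * sin(theta1) = n2 * sin(theta2)
  n2 = n1 * sin(theta1) / sin(theta2)
  sin(16) = 0.275637
  sin(12.2) = 0.211325
  n2 = 1.404 * 0.275637 / 0.211325 = 1.8313

1.8313


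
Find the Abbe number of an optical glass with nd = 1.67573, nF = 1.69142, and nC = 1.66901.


Abbe number formula: Vd = (nd - 1) / (nF - nC)
  nd - 1 = 1.67573 - 1 = 0.67573
  nF - nC = 1.69142 - 1.66901 = 0.02241
  Vd = 0.67573 / 0.02241 = 30.15

30.15


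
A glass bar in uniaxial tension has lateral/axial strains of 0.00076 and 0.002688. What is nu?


Poisson's ratio: nu = lateral strain / axial strain
  nu = 0.00076 / 0.002688 = 0.2827

0.2827


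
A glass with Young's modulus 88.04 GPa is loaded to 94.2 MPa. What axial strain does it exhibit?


Rearrange E = sigma / epsilon:
  epsilon = sigma / E
  E (MPa) = 88.04 * 1000 = 88040
  epsilon = 94.2 / 88040 = 0.00107

0.00107


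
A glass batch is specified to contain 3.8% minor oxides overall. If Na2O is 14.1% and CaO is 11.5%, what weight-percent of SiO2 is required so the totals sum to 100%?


Known pieces sum to 100%:
  SiO2 = 100 - (others + Na2O + CaO)
  SiO2 = 100 - (3.8 + 14.1 + 11.5) = 70.6%

70.6%


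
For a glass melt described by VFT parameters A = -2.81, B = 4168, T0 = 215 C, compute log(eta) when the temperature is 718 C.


VFT equation: log(eta) = A + B / (T - T0)
  T - T0 = 718 - 215 = 503
  B / (T - T0) = 4168 / 503 = 8.286
  log(eta) = -2.81 + 8.286 = 5.476

5.476


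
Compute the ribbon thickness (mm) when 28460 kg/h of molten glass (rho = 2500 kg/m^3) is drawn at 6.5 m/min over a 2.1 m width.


Ribbon cross-section from mass balance:
  Volume rate = throughput / density = 28460 / 2500 = 11.384 m^3/h
  thickness = volume rate / (speed * 60 * width), i.e.
  thickness = throughput / (60 * speed * width * density) * 1000
  thickness = 28460 / (60 * 6.5 * 2.1 * 2500) * 1000 = 13.9 mm

13.9 mm


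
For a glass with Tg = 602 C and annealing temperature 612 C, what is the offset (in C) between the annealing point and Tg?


Offset = T_anneal - Tg:
  offset = 612 - 602 = 10 C

10 C


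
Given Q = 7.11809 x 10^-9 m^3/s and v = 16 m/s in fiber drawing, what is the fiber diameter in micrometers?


Cross-sectional area from continuity:
  A = Q / v = 7.11809 x 10^-9 / 16 = 4.448806 x 10^-10 m^2
Diameter from circular cross-section:
  d = sqrt(4A / pi) * 10^6 (m -> um)
  d = sqrt(4 * 4.448806 x 10^-10 / pi) * 10^6 = 23.8 um

23.8 um


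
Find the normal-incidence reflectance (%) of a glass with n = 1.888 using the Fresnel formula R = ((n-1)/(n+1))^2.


Fresnel reflectance at normal incidence:
  R = ((n - 1)/(n + 1))^2
  (n - 1)/(n + 1) = (1.888 - 1)/(1.888 + 1) = 0.307479
  R = 0.307479^2 = 0.0945433
  R(%) = 0.0945433 * 100 = 9.454%

9.454%


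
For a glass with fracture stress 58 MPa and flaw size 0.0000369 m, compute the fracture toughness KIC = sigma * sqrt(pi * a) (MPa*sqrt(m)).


Fracture toughness: KIC = sigma * sqrt(pi * a)
  pi * a = pi * 0.0000369 = 0.000115925
  sqrt(pi * a) = 0.010767
  KIC = 58 * 0.010767 = 0.624 MPa*sqrt(m)

0.624 MPa*sqrt(m)


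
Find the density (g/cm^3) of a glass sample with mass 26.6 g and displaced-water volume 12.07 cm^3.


Use the definition of density:
  rho = mass / volume
  rho = 26.6 / 12.07 = 2.204 g/cm^3

2.204 g/cm^3


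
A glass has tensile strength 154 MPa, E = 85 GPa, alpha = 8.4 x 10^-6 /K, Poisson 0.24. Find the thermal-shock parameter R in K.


Thermal shock resistance: R = sigma * (1 - nu) / (E * alpha)
  Numerator = 154 * (1 - 0.24) = 117.04
  Denominator = 85 * 1000 * (8.4 x 10^-6) = 0.714
  R = 117.04 / 0.714 = 163.9 K

163.9 K


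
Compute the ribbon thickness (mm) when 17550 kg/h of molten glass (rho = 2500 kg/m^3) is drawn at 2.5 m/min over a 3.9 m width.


Ribbon cross-section from mass balance:
  Volume rate = throughput / density = 17550 / 2500 = 7.02 m^3/h
  thickness = volume rate / (speed * 60 * width), i.e.
  thickness = throughput / (60 * speed * width * density) * 1000
  thickness = 17550 / (60 * 2.5 * 3.9 * 2500) * 1000 = 12.0 mm

12.0 mm


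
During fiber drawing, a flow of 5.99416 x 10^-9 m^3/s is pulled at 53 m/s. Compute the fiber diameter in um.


Cross-sectional area from continuity:
  A = Q / v = 5.99416 x 10^-9 / 53 = 1.130974 x 10^-10 m^2
Diameter from circular cross-section:
  d = sqrt(4A / pi) * 10^6 (m -> um)
  d = sqrt(4 * 1.130974 x 10^-10 / pi) * 10^6 = 12.0 um

12.0 um


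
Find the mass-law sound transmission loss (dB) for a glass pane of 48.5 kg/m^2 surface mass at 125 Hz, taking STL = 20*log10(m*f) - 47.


Mass law: STL = 20 * log10(m * f) - 47
  m * f = 48.5 * 125 = 6062.5
  log10(6062.5) = 3.78265
  STL = 20 * 3.78265 - 47 = 75.653 - 47 = 28.7 dB

28.7 dB


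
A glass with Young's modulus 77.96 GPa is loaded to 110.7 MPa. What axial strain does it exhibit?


Rearrange E = sigma / epsilon:
  epsilon = sigma / E
  E (MPa) = 77.96 * 1000 = 77960
  epsilon = 110.7 / 77960 = 0.00142

0.00142


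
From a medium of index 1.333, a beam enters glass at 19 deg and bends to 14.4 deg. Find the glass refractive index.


Apply Snell's law: n1 * sin(theta1) = n2 * sin(theta2)
  n2 = n1 * sin(theta1) / sin(theta2)
  sin(19) = 0.325568
  sin(14.4) = 0.24869
  n2 = 1.333 * 0.325568 / 0.24869 = 1.7451

1.7451


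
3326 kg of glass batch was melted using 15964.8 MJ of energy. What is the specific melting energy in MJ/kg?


Rearrange E = m * s for s:
  s = E / m
  s = 15964.8 / 3326 = 4.8 MJ/kg

4.8 MJ/kg


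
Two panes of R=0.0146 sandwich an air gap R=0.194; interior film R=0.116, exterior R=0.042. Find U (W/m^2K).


Total thermal resistance (series):
  R_total = R_in + R_glass + R_air + R_glass + R_out
  R_total = 0.116 + 0.0146 + 0.194 + 0.0146 + 0.042 = 0.3812 m^2K/W
U-value = 1 / R_total = 1 / 0.3812 = 2.623 W/m^2K

2.623 W/m^2K


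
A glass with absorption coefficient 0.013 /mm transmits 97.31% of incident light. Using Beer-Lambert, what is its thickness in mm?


Rearrange T = exp(-alpha * thickness):
  thickness = -ln(T) / alpha
  T = 97.31/100 = 0.9731
  ln(T) = -0.02727
  -ln(T) = 0.02727
  thickness = 0.02727 / 0.013 = 2.1 mm

2.1 mm


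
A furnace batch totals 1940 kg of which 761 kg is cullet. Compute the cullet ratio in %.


Cullet ratio = (cullet mass / total batch mass) * 100
  Ratio = 761 / 1940 * 100 = 39.23%

39.23%


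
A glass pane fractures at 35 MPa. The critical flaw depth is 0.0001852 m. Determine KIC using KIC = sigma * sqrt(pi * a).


Fracture toughness: KIC = sigma * sqrt(pi * a)
  pi * a = pi * 0.0001852 = 0.000581823
  sqrt(pi * a) = 0.024121
  KIC = 35 * 0.024121 = 0.844 MPa*sqrt(m)

0.844 MPa*sqrt(m)


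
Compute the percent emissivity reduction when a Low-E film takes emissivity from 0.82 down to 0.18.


Percentage reduction = (1 - coated/uncoated) * 100
  Ratio = 0.18 / 0.82 = 0.2195
  Reduction = (1 - 0.2195) * 100 = 78.0%

78.0%


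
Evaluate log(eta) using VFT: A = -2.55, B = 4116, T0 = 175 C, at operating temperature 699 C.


VFT equation: log(eta) = A + B / (T - T0)
  T - T0 = 699 - 175 = 524
  B / (T - T0) = 4116 / 524 = 7.855
  log(eta) = -2.55 + 7.855 = 5.305

5.305


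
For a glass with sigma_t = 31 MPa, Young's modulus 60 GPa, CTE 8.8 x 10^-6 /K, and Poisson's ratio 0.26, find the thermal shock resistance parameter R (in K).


Thermal shock resistance: R = sigma * (1 - nu) / (E * alpha)
  Numerator = 31 * (1 - 0.26) = 22.94
  Denominator = 60 * 1000 * (8.8 x 10^-6) = 0.528
  R = 22.94 / 0.528 = 43.4 K

43.4 K


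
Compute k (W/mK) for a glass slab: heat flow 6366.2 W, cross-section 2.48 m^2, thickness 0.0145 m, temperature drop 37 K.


Fourier's law rearranged: k = Q * t / (A * dT)
  Numerator = 6366.2 * 0.0145 = 92.3099
  Denominator = 2.48 * 37 = 91.76
  k = 92.3099 / 91.76 = 1.006 W/mK

1.006 W/mK


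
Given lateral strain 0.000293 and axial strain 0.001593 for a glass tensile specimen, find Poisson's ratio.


Poisson's ratio: nu = lateral strain / axial strain
  nu = 0.000293 / 0.001593 = 0.1839

0.1839


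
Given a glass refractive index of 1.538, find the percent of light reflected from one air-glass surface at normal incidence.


Fresnel reflectance at normal incidence:
  R = ((n - 1)/(n + 1))^2
  (n - 1)/(n + 1) = (1.538 - 1)/(1.538 + 1) = 0.211978
  R = 0.211978^2 = 0.0449347
  R(%) = 0.0449347 * 100 = 4.493%

4.493%


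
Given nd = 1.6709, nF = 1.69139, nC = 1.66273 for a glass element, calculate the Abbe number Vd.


Abbe number formula: Vd = (nd - 1) / (nF - nC)
  nd - 1 = 1.6709 - 1 = 0.6709
  nF - nC = 1.69139 - 1.66273 = 0.02866
  Vd = 0.6709 / 0.02866 = 23.41

23.41


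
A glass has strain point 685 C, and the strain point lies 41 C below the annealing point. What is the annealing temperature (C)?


T_anneal = T_strain + gap:
  T_anneal = 685 + 41 = 726 C

726 C


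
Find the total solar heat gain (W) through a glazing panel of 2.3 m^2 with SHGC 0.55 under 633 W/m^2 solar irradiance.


Solar heat gain: Q = Area * SHGC * Irradiance
  Q = 2.3 * 0.55 * 633 = 800.7 W

800.7 W


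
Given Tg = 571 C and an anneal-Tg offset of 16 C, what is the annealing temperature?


The annealing temperature is Tg plus the offset:
  T_anneal = 571 + 16 = 587 C

587 C


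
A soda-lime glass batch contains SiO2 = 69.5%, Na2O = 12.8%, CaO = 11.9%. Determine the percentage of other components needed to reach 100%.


Sum the three major oxides:
  SiO2 + Na2O + CaO = 69.5 + 12.8 + 11.9 = 94.2%
Subtract from 100%:
  Others = 100 - 94.2 = 5.8%

5.8%


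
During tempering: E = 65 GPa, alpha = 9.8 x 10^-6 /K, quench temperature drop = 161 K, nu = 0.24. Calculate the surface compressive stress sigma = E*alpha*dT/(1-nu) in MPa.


Tempering stress: sigma = E * alpha * dT / (1 - nu)
  E (MPa) = 65 * 1000 = 65000
  Numerator = 65000 * (9.8 x 10^-6) * 161 = 102.557
  Denominator = 1 - 0.24 = 0.76
  sigma = 102.557 / 0.76 = 134.9 MPa

134.9 MPa


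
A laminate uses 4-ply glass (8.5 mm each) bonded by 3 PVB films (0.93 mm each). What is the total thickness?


Total thickness = glass contribution + PVB contribution
  Glass: 4 * 8.5 = 34.0 mm
  PVB: 3 * 0.93 = 2.79 mm
  Total = 34.0 + 2.79 = 36.79 mm

36.79 mm


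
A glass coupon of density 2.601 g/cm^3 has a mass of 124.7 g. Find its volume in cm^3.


Rearrange rho = m / V:
  V = m / rho
  V = 124.7 / 2.601 = 47.943 cm^3

47.943 cm^3


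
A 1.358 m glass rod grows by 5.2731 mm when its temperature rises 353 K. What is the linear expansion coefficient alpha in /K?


Rearrange dL = alpha * L0 * dT for alpha:
  alpha = dL / (L0 * dT)
  alpha = (5.2731 / 1000) / (1.358 * 353) = 0.000011 /K = 1.1 x 10^-5 /K

1.1 x 10^-5 /K


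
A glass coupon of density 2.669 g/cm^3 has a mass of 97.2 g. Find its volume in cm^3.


Rearrange rho = m / V:
  V = m / rho
  V = 97.2 / 2.669 = 36.418 cm^3

36.418 cm^3


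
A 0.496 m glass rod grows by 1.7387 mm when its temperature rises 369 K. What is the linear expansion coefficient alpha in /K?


Rearrange dL = alpha * L0 * dT for alpha:
  alpha = dL / (L0 * dT)
  alpha = (1.7387 / 1000) / (0.496 * 369) = 0.0000095 /K = 9.5 x 10^-6 /K

9.5 x 10^-6 /K


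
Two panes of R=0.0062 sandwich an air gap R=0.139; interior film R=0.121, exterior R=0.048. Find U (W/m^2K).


Total thermal resistance (series):
  R_total = R_in + R_glass + R_air + R_glass + R_out
  R_total = 0.121 + 0.0062 + 0.139 + 0.0062 + 0.048 = 0.3204 m^2K/W
U-value = 1 / R_total = 1 / 0.3204 = 3.121 W/m^2K

3.121 W/m^2K


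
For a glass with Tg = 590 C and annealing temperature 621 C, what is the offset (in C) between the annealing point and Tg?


Offset = T_anneal - Tg:
  offset = 621 - 590 = 31 C

31 C


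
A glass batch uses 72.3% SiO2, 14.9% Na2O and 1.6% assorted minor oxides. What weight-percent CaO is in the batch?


Pieces sum to 100%:
  CaO = 100 - (SiO2 + Na2O + others)
  CaO = 100 - (72.3 + 14.9 + 1.6) = 11.2%

11.2%


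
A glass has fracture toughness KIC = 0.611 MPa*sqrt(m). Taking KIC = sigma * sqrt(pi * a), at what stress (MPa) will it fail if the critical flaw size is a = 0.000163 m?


Rearrange KIC = sigma * sqrt(pi * a):
  sigma = KIC / sqrt(pi * a)
  sqrt(pi * 0.000163) = 0.022629
  sigma = 0.611 / 0.022629 = 27.0 MPa

27.0 MPa


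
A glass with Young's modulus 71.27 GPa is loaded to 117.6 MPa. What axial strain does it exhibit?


Rearrange E = sigma / epsilon:
  epsilon = sigma / E
  E (MPa) = 71.27 * 1000 = 71270
  epsilon = 117.6 / 71270 = 0.00165

0.00165


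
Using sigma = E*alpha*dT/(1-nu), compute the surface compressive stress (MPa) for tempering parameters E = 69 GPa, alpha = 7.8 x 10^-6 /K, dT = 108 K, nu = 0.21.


Tempering stress: sigma = E * alpha * dT / (1 - nu)
  E (MPa) = 69 * 1000 = 69000
  Numerator = 69000 * (7.8 x 10^-6) * 108 = 58.1256
  Denominator = 1 - 0.21 = 0.79
  sigma = 58.1256 / 0.79 = 73.6 MPa

73.6 MPa


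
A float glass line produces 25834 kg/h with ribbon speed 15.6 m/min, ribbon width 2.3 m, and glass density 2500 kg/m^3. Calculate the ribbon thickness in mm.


Ribbon cross-section from mass balance:
  Volume rate = throughput / density = 25834 / 2500 = 10.3336 m^3/h
  thickness = volume rate / (speed * 60 * width), i.e.
  thickness = throughput / (60 * speed * width * density) * 1000
  thickness = 25834 / (60 * 15.6 * 2.3 * 2500) * 1000 = 4.8 mm

4.8 mm


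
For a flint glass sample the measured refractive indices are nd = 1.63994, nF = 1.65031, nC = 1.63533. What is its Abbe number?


Abbe number formula: Vd = (nd - 1) / (nF - nC)
  nd - 1 = 1.63994 - 1 = 0.63994
  nF - nC = 1.65031 - 1.63533 = 0.01498
  Vd = 0.63994 / 0.01498 = 42.72

42.72


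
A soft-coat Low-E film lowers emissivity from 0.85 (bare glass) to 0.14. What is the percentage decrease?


Percentage reduction = (1 - coated/uncoated) * 100
  Ratio = 0.14 / 0.85 = 0.1647
  Reduction = (1 - 0.1647) * 100 = 83.5%

83.5%


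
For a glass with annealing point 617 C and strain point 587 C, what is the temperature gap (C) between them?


Gap = T_anneal - T_strain:
  gap = 617 - 587 = 30 C

30 C


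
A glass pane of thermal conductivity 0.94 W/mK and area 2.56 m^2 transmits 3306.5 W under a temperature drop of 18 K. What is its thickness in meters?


Fourier's law: t = k * A * dT / Q
  t = 0.94 * 2.56 * 18 / 3306.5
  t = 43.3152 / 3306.5 = 0.0131 m

0.0131 m


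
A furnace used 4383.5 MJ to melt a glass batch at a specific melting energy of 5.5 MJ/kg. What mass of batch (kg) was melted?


Rearrange E = m * s for m:
  m = E / s
  m = 4383.5 / 5.5 = 797.0 kg

797.0 kg


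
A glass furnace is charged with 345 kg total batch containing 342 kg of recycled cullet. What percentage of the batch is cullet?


Cullet ratio = (cullet mass / total batch mass) * 100
  Ratio = 342 / 345 * 100 = 99.13%

99.13%


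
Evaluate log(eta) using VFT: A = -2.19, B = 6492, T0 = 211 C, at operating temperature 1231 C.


VFT equation: log(eta) = A + B / (T - T0)
  T - T0 = 1231 - 211 = 1020
  B / (T - T0) = 6492 / 1020 = 6.365
  log(eta) = -2.19 + 6.365 = 4.175

4.175


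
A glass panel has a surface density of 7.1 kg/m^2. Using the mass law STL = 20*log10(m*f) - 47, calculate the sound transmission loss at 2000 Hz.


Mass law: STL = 20 * log10(m * f) - 47
  m * f = 7.1 * 2000 = 14200
  log10(14200) = 4.15229
  STL = 20 * 4.15229 - 47 = 83.0458 - 47 = 36.0 dB

36.0 dB


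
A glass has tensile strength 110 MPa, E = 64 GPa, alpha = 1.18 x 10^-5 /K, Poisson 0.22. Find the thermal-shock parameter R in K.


Thermal shock resistance: R = sigma * (1 - nu) / (E * alpha)
  Numerator = 110 * (1 - 0.22) = 85.8
  Denominator = 64 * 1000 * (1.18 x 10^-5) = 0.7552
  R = 85.8 / 0.7552 = 113.6 K

113.6 K


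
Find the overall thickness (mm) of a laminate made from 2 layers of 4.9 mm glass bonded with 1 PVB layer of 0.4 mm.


Total thickness = glass contribution + PVB contribution
  Glass: 2 * 4.9 = 9.8 mm
  PVB: 1 * 0.4 = 0.4 mm
  Total = 9.8 + 0.4 = 10.2 mm

10.2 mm


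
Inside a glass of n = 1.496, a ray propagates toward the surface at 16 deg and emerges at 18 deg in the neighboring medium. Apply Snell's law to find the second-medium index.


Apply Snell's law: n1 * sin(theta1) = n2 * sin(theta2)
  n2 = n1 * sin(theta1) / sin(theta2)
  sin(16) = 0.275637
  sin(18) = 0.309017
  n2 = 1.496 * 0.275637 / 0.309017 = 1.3344

1.3344


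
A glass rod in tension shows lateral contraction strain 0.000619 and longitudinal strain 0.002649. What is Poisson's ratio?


Poisson's ratio: nu = lateral strain / axial strain
  nu = 0.000619 / 0.002649 = 0.2337

0.2337


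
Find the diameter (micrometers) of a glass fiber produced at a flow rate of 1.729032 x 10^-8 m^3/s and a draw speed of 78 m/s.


Cross-sectional area from continuity:
  A = Q / v = 1.729032 x 10^-8 / 78 = 2.216708 x 10^-10 m^2
Diameter from circular cross-section:
  d = sqrt(4A / pi) * 10^6 (m -> um)
  d = sqrt(4 * 2.216708 x 10^-10 / pi) * 10^6 = 16.8 um

16.8 um


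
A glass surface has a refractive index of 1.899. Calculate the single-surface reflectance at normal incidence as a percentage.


Fresnel reflectance at normal incidence:
  R = ((n - 1)/(n + 1))^2
  (n - 1)/(n + 1) = (1.899 - 1)/(1.899 + 1) = 0.310107
  R = 0.310107^2 = 0.0961664
  R(%) = 0.0961664 * 100 = 9.617%

9.617%


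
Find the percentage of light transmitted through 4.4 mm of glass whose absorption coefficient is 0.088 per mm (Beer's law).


Beer-Lambert law: T = exp(-alpha * thickness)
  exponent = -0.088 * 4.4 = -0.3872
  T = exp(-0.3872) = 0.679
  Percentage = 0.679 * 100 = 67.9%

67.9%


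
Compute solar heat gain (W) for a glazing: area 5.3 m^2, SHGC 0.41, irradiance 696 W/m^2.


Solar heat gain: Q = Area * SHGC * Irradiance
  Q = 5.3 * 0.41 * 696 = 1512.4 W

1512.4 W


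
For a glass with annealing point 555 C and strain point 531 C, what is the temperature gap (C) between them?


Gap = T_anneal - T_strain:
  gap = 555 - 531 = 24 C

24 C


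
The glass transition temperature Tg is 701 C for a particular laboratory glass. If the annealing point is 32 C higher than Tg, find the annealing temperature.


The annealing temperature is Tg plus the offset:
  T_anneal = 701 + 32 = 733 C

733 C


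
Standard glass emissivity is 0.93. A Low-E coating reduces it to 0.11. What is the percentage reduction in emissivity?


Percentage reduction = (1 - coated/uncoated) * 100
  Ratio = 0.11 / 0.93 = 0.1183
  Reduction = (1 - 0.1183) * 100 = 88.2%

88.2%


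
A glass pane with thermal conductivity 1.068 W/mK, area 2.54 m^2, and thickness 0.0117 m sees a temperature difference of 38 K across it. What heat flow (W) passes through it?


Fourier's law: Q = k * A * dT / t
  Q = 1.068 * 2.54 * 38 / 0.0117
  Q = 103.08336 / 0.0117 = 8810.5 W

8810.5 W


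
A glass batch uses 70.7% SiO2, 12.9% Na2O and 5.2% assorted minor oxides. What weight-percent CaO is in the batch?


Pieces sum to 100%:
  CaO = 100 - (SiO2 + Na2O + others)
  CaO = 100 - (70.7 + 12.9 + 5.2) = 11.2%

11.2%


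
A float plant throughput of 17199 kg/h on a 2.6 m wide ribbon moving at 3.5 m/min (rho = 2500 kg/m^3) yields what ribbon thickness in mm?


Ribbon cross-section from mass balance:
  Volume rate = throughput / density = 17199 / 2500 = 6.8796 m^3/h
  thickness = volume rate / (speed * 60 * width), i.e.
  thickness = throughput / (60 * speed * width * density) * 1000
  thickness = 17199 / (60 * 3.5 * 2.6 * 2500) * 1000 = 12.6 mm

12.6 mm


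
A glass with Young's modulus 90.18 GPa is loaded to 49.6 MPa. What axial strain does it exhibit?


Rearrange E = sigma / epsilon:
  epsilon = sigma / E
  E (MPa) = 90.18 * 1000 = 90180
  epsilon = 49.6 / 90180 = 0.00055

0.00055


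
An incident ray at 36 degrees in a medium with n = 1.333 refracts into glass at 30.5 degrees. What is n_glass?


Apply Snell's law: n1 * sin(theta1) = n2 * sin(theta2)
  n2 = n1 * sin(theta1) / sin(theta2)
  sin(36) = 0.587785
  sin(30.5) = 0.507538
  n2 = 1.333 * 0.587785 / 0.507538 = 1.5438

1.5438


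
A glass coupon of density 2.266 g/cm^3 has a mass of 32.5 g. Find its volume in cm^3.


Rearrange rho = m / V:
  V = m / rho
  V = 32.5 / 2.266 = 14.342 cm^3

14.342 cm^3


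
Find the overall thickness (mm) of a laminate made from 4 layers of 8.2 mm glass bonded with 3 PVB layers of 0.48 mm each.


Total thickness = glass contribution + PVB contribution
  Glass: 4 * 8.2 = 32.8 mm
  PVB: 3 * 0.48 = 1.44 mm
  Total = 32.8 + 1.44 = 34.24 mm

34.24 mm


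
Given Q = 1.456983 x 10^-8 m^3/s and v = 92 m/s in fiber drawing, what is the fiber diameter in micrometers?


Cross-sectional area from continuity:
  A = Q / v = 1.456983 x 10^-8 / 92 = 1.583677 x 10^-10 m^2
Diameter from circular cross-section:
  d = sqrt(4A / pi) * 10^6 (m -> um)
  d = sqrt(4 * 1.583677 x 10^-10 / pi) * 10^6 = 14.2 um

14.2 um


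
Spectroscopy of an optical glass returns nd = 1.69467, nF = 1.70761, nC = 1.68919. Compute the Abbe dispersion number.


Abbe number formula: Vd = (nd - 1) / (nF - nC)
  nd - 1 = 1.69467 - 1 = 0.69467
  nF - nC = 1.70761 - 1.68919 = 0.01842
  Vd = 0.69467 / 0.01842 = 37.71

37.71


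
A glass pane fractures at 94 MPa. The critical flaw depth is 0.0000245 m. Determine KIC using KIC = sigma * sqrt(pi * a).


Fracture toughness: KIC = sigma * sqrt(pi * a)
  pi * a = pi * 0.0000245 = 0.000076969
  sqrt(pi * a) = 0.008773
  KIC = 94 * 0.008773 = 0.825 MPa*sqrt(m)

0.825 MPa*sqrt(m)


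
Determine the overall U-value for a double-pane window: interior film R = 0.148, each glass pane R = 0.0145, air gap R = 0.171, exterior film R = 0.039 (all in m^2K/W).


Total thermal resistance (series):
  R_total = R_in + R_glass + R_air + R_glass + R_out
  R_total = 0.148 + 0.0145 + 0.171 + 0.0145 + 0.039 = 0.387 m^2K/W
U-value = 1 / R_total = 1 / 0.387 = 2.584 W/m^2K

2.584 W/m^2K


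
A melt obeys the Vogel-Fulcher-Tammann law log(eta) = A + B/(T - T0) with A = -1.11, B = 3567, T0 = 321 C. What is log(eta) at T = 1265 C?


VFT equation: log(eta) = A + B / (T - T0)
  T - T0 = 1265 - 321 = 944
  B / (T - T0) = 3567 / 944 = 3.779
  log(eta) = -1.11 + 3.779 = 2.669

2.669


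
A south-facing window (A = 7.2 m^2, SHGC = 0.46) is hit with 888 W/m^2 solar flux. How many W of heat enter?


Solar heat gain: Q = Area * SHGC * Irradiance
  Q = 7.2 * 0.46 * 888 = 2941.1 W

2941.1 W


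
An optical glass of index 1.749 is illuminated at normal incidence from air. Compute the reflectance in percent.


Fresnel reflectance at normal incidence:
  R = ((n - 1)/(n + 1))^2
  (n - 1)/(n + 1) = (1.749 - 1)/(1.749 + 1) = 0.272463
  R = 0.272463^2 = 0.0742361
  R(%) = 0.0742361 * 100 = 7.424%

7.424%


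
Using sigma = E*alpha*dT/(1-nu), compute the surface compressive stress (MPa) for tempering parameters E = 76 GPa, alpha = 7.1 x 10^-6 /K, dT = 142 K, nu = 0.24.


Tempering stress: sigma = E * alpha * dT / (1 - nu)
  E (MPa) = 76 * 1000 = 76000
  Numerator = 76000 * (7.1 x 10^-6) * 142 = 76.6232
  Denominator = 1 - 0.24 = 0.76
  sigma = 76.6232 / 0.76 = 100.8 MPa

100.8 MPa


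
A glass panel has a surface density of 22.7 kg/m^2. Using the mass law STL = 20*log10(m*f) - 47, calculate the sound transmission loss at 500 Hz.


Mass law: STL = 20 * log10(m * f) - 47
  m * f = 22.7 * 500 = 11350
  log10(11350) = 4.055
  STL = 20 * 4.055 - 47 = 81.1 - 47 = 34.1 dB

34.1 dB


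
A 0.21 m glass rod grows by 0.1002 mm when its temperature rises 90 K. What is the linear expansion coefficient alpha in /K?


Rearrange dL = alpha * L0 * dT for alpha:
  alpha = dL / (L0 * dT)
  alpha = (0.1002 / 1000) / (0.21 * 90) = 0.000005302 /K = 5.302 x 10^-6 /K

5.302 x 10^-6 /K


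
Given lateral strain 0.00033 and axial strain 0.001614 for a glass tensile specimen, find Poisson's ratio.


Poisson's ratio: nu = lateral strain / axial strain
  nu = 0.00033 / 0.001614 = 0.2045

0.2045
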